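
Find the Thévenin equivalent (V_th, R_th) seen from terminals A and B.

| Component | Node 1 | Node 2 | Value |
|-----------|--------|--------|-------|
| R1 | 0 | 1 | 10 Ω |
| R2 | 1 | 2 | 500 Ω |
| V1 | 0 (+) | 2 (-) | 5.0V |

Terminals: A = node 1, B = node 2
Step 1 — V_th is the open-circuit voltage V_A - V_B (nothing connected across the terminals).
Nodal analysis, taking node 2 as the 0 V reference.
Source V1 fixes V_0 = 5 V.
KCL at each unknown node (sum of currents leaving = 0; resistances in Ω):
  Node 1: (V_1 - 5)/10 + (V_1 - 0)/500 = 0
Collecting terms: 0.102 × V_1 = 0.5  =>  V_1 = 4.902 V
V_th = V_1 - V_2 = 4.902 - 0 = 4.902 V
Step 2 — R_th: zero the source — replace V1 by a short circuit (node 2 merges into node 0) — and find the resistance seen between A (node 1) and B (node 0).
Reduce the network between node 1 (A) and node 0 (B) by series/parallel combination:
  Rp1 = R1 ‖ R2 (parallel, both between nodes 0 and 1) = 1/(1/10 + 1/500) = 9.804 Ω
R_th = 9.804 Ω

Final answer: V_th = 4.902 V, R_th = 9.804 Ω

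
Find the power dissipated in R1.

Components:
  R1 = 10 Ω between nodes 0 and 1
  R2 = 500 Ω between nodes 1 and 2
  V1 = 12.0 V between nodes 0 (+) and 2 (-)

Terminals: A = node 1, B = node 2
Nodal analysis, taking node 2 as the 0 V reference.
Source V1 fixes V_0 = 12 V.
KCL at each unknown node (sum of currents leaving = 0; resistances in Ω):
  Node 1: (V_1 - 12)/10 + (V_1 - 0)/500 = 0
Collecting terms: 0.102 × V_1 = 1.2  =>  V_1 = 11.76 V
I_R1 = (V_0 - V_1)/R1 = (12 - 11.76)/10 = 0.02353 A
P_R1 = I_R1² × R1 = (0.02353)² × 10 = 0.005536 W

Final answer: 0.005536 W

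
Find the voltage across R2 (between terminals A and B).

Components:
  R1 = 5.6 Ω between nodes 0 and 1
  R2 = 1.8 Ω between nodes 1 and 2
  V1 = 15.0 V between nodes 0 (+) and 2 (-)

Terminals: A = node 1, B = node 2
R1 and R2 are in series across V1 (node 0 → node 1 → node 2), and the output A–B is taken across R2, so this is a voltage divider.
Series current: I = V1/(R1 + R2) = 15/(5.6 + 1.8) = 15/7.4 = 2.027 A
V_R2 = I × R2 = V1 × R2/(R1 + R2) = 15 × 1.8/7.4 = 3.649 V

Final answer: 3.649 V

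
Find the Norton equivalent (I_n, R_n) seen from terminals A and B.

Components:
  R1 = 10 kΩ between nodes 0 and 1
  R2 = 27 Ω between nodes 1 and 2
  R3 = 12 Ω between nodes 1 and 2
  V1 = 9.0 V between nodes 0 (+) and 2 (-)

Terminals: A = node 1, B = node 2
Find the Thévenin equivalent first; then I_n = V_th/R_th and R_n = R_th.
Step 1 — V_th is the open-circuit voltage V_A - V_B (nothing connected across the terminals).
Nodal analysis, taking node 2 as the 0 V reference.
Source V1 fixes V_0 = 9 V.
KCL at each unknown node (sum of currents leaving = 0; resistances in Ω):
  Node 1: (V_1 - 9)/10000 + (V_1 - 0)/27 + (V_1 - 0)/12 = 0
Collecting terms: 0.1205 × V_1 = 0.0009  =>  V_1 = 0.007471 V
V_th = V_1 - V_2 = 0.007471 - 0 = 0.007471 V
Step 2 — R_th: zero the source — replace V1 by a short circuit (node 2 merges into node 0) — and find the resistance seen between A (node 1) and B (node 0).
Reduce the network between node 1 (A) and node 0 (B) by series/parallel combination:
  Rp1 = R1 ‖ R2 ‖ R3 (parallel, all between nodes 0 and 1) = 1/(1/10000 + 1/27 + 1/12) = 8.301 Ω
R_th = 8.301 Ω
I_n = V_th/R_th = 0.007471/8.301 = 0.0009 A, and R_n = R_th = 8.301 Ω

Final answer: I_n = 0.0009 A, R_n = 8.301 Ω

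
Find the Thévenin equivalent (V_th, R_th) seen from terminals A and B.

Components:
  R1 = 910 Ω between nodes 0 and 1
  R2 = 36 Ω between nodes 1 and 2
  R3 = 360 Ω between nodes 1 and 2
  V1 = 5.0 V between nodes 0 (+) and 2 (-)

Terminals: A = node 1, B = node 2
Step 1 — V_th is the open-circuit voltage V_A - V_B (nothing connected across the terminals).
Nodal analysis, taking node 2 as the 0 V reference.
Source V1 fixes V_0 = 5 V.
KCL at each unknown node (sum of currents leaving = 0; resistances in Ω):
  Node 1: (V_1 - 5)/910 + (V_1 - 0)/36 + (V_1 - 0)/360 = 0
Collecting terms: 0.03165 × V_1 = 0.005495  =>  V_1 = 0.1736 V
V_th = V_1 - V_2 = 0.1736 - 0 = 0.1736 V
Step 2 — R_th: zero the source — replace V1 by a short circuit (node 2 merges into node 0) — and find the resistance seen between A (node 1) and B (node 0).
Reduce the network between node 1 (A) and node 0 (B) by series/parallel combination:
  Rp1 = R1 ‖ R2 ‖ R3 (parallel, all between nodes 0 and 1) = 1/(1/910 + 1/36 + 1/360) = 31.59 Ω
R_th = 31.59 Ω

Final answer: V_th = 0.1736 V, R_th = 31.59 Ω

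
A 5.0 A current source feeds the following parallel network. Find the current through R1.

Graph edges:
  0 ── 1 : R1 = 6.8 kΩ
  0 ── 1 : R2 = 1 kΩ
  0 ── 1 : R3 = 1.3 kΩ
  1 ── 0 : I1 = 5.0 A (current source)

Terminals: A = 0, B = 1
All resistors sit directly between nodes 0 and 1, so they are in parallel and share one voltage V; the full source current 5 A splits among them.
1/R_par = 1/6800 + 1/1000 + 1/1300 = 0.001916 S  =>  R_par = 521.8 Ω
V = I × R_par = 5 × 521.8 = 2609 V
I_R1 = V/R1 = 2609/6800 = 0.3837 A

Final answer: 0.3837 A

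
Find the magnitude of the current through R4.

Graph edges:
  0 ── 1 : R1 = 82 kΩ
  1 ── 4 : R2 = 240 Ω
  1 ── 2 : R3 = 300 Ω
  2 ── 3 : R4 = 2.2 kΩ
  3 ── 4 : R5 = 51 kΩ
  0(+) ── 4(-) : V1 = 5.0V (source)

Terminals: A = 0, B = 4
Nodal analysis, taking node 4 as the 0 V reference.
Source V1 fixes V_0 = 5 V.
KCL at each unknown node (sum of currents leaving = 0; resistances in Ω):
  Node 1: (V_1 - 5)/82000 + (V_1 - 0)/240 + (V_1 - V_2)/300 = 0
  Node 2: (V_2 - V_1)/300 + (V_2 - V_3)/2200 = 0
  Node 3: (V_3 - V_2)/2200 + (V_3 - 0)/51000 = 0
Collecting terms (coefficients in siemens):
  0.007512·V_1 - 0.003333·V_2 = 0.00006098
  0.003788·V_2 - 0.003333·V_1 - 0.0004545·V_3 = 0
  0.0004742·V_3 - 0.0004545·V_2 = 0
Solving these 3 simultaneous equations (Gaussian elimination) gives:
  V_1 = 0.01453 V, V_2 = 0.01445 V, V_3 = 0.01385 V
I_R4 = (V_2 - V_3)/R4 = (0.01445 - 0.01385)/2200 = 0.0000002715 A
|I_R4| = 0.0000002715 A

Final answer: |I_R4| = 2.715e-07 A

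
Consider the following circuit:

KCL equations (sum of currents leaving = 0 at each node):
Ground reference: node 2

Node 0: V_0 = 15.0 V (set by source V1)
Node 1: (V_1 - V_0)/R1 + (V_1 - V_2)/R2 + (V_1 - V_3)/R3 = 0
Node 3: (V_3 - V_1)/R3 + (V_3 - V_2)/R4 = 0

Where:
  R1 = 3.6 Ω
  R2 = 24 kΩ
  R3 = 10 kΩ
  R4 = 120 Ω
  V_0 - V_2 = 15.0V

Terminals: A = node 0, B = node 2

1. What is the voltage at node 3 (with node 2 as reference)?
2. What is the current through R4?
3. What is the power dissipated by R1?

Nodal analysis, taking node 2 as the 0 V reference.
Source V1 fixes V_0 = 15 V.
KCL at each unknown node (sum of currents leaving = 0; resistances in Ω):
  Node 1: (V_1 - 15)/3.6 + (V_1 - 0)/24000 + (V_1 - V_3)/10000 = 0
  Node 3: (V_3 - V_1)/10000 + (V_3 - 0)/120 = 0
Collecting terms (coefficients in siemens):
  0.2779·V_1 - 0.0001·V_3 = 4.167
  0.008433·V_3 - 0.0001·V_1 = 0
Determinant D = (0.2779)(0.008433) - (-0.0001)(-0.0001) = 0.002344
V_1 = [(4.167)(0.008433) - (-0.0001)(0)]/D = 14.99 V
V_3 = [(0.2779)(0) - (4.167)(-0.0001)]/D = 0.1778 V
Part 1:
  Read off the nodal solution: V_3 = 0.1778 V
Part 2:
  I_R4 = (V_2 - V_3)/R4 = (0 - 0.1778)/120 = -0.001481 A
  Magnitude: I_R4 = 0.001481 A
Part 3:
  I_R1 = (V_0 - V_1)/R1 = (15 - 14.99)/3.6 = 0.002106 A
  P_R1 = I_R1² × R1 = (0.002106)² × 3.6 = 0.00001597 W

Final answers:
1. V_3 = 0.1778 V
2. I_R4 = 0.001481 A
3. P_R1 = 1.597e-05 W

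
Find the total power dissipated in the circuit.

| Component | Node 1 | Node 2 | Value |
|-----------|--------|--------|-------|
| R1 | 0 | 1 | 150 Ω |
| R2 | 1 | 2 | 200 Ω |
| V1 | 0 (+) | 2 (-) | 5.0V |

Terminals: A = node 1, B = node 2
Nodal analysis, taking node 2 as the 0 V reference.
Source V1 fixes V_0 = 5 V.
KCL at each unknown node (sum of currents leaving = 0; resistances in Ω):
  Node 1: (V_1 - 5)/150 + (V_1 - 0)/200 = 0
Collecting terms: 0.01167 × V_1 = 0.03333  =>  V_1 = 2.857 V
Power in each resistor, P = (ΔV)²/R:
  P_R1 = (5 - 2.857)²/150 = 0.03061 W
  P_R2 = (2.857 - 0)²/200 = 0.04082 W
P_total = P_R1 + P_R2 = 0.07143 W

Final answer: 0.07143 W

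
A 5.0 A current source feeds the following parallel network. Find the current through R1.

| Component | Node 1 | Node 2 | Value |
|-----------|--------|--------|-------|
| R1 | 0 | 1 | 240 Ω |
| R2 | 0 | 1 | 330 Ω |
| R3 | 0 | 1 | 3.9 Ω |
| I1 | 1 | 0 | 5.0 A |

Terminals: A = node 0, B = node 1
All resistors sit directly between nodes 0 and 1, so they are in parallel and share one voltage V; the full source current 5 A splits among them.
1/R_par = 1/240 + 1/330 + 1/3.9 = 0.2636 S  =>  R_par = 3.794 Ω
V = I × R_par = 5 × 3.794 = 18.97 V
I_R1 = V/R1 = 18.97/240 = 0.07903 A

Final answer: 0.07903 A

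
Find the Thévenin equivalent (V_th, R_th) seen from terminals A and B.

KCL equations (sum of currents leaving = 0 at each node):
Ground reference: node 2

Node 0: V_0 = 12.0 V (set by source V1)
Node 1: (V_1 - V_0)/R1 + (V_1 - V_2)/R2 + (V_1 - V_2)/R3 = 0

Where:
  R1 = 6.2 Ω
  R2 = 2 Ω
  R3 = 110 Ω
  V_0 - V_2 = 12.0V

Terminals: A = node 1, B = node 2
Step 1 — V_th is the open-circuit voltage V_A - V_B (nothing connected across the terminals).
Nodal analysis, taking node 2 as the 0 V reference.
Source V1 fixes V_0 = 12 V.
KCL at each unknown node (sum of currents leaving = 0; resistances in Ω):
  Node 1: (V_1 - 12)/6.2 + (V_1 - 0)/2 + (V_1 - 0)/110 = 0
Collecting terms: 0.6704 × V_1 = 1.935  =>  V_1 = 2.887 V
V_th = V_1 - V_2 = 2.887 - 0 = 2.887 V
Step 2 — R_th: zero the source — replace V1 by a short circuit (node 2 merges into node 0) — and find the resistance seen between A (node 1) and B (node 0).
Reduce the network between node 1 (A) and node 0 (B) by series/parallel combination:
  Rp1 = R1 ‖ R2 ‖ R3 (parallel, all between nodes 0 and 1) = 1/(1/6.2 + 1/2 + 1/110) = 1.492 Ω
R_th = 1.492 Ω

Final answer: V_th = 2.887 V, R_th = 1.492 Ω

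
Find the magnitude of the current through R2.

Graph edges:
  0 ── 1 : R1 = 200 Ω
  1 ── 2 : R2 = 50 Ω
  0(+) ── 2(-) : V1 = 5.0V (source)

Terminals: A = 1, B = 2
Nodal analysis, taking node 2 as the 0 V reference.
Source V1 fixes V_0 = 5 V.
KCL at each unknown node (sum of currents leaving = 0; resistances in Ω):
  Node 1: (V_1 - 5)/200 + (V_1 - 0)/50 = 0
Collecting terms: 0.025 × V_1 = 0.025  =>  V_1 = 1 V
I_R2 = (V_1 - V_2)/R2 = (1 - 0)/50 = 0.02 A
|I_R2| = 0.02 A

Final answer: |I_R2| = 0.02 A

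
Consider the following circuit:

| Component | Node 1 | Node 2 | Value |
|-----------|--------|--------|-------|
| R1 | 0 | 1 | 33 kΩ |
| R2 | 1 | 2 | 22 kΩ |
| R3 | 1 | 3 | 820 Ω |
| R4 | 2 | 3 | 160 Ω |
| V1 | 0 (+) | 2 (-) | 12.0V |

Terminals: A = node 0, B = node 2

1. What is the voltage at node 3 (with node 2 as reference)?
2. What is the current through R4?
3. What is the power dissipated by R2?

Nodal analysis, taking node 2 as the 0 V reference.
Source V1 fixes V_0 = 12 V.
KCL at each unknown node (sum of currents leaving = 0; resistances in Ω):
  Node 1: (V_1 - 12)/33000 + (V_1 - 0)/22000 + (V_1 - V_3)/820 = 0
  Node 3: (V_3 - V_1)/820 + (V_3 - 0)/160 = 0
Collecting terms (coefficients in siemens):
  0.001295·V_1 - 0.00122·V_3 = 0.0003636
  0.00747·V_3 - 0.00122·V_1 = 0
Determinant D = (0.001295)(0.00747) - (-0.00122)(-0.00122) = 0.000008188
V_1 = [(0.0003636)(0.00747) - (-0.00122)(0)]/D = 0.3317 V
V_3 = [(0.001295)(0) - (0.0003636)(-0.00122)]/D = 0.05416 V
Part 1:
  Read off the nodal solution: V_3 = 0.05416 V
Part 2:
  I_R4 = (V_2 - V_3)/R4 = (0 - 0.05416)/160 = -0.0003385 A
  Magnitude: I_R4 = 0.0003385 A
Part 3:
  I_R2 = (V_1 - V_2)/R2 = (0.3317 - 0)/22000 = 0.00001508 A
  P_R2 = I_R2² × R2 = (0.00001508)² × 22000 = 0.000005002 W

Final answers:
1. V_3 = 0.05416 V
2. I_R4 = 0.0003385 A
3. P_R2 = 5.002e-06 W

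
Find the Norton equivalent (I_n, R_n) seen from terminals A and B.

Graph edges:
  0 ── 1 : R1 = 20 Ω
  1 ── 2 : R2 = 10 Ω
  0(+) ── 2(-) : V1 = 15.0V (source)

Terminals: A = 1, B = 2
Find the Thévenin equivalent first; then I_n = V_th/R_th and R_n = R_th.
Step 1 — V_th is the open-circuit voltage V_A - V_B (nothing connected across the terminals).
Nodal analysis, taking node 2 as the 0 V reference.
Source V1 fixes V_0 = 15 V.
KCL at each unknown node (sum of currents leaving = 0; resistances in Ω):
  Node 1: (V_1 - 15)/20 + (V_1 - 0)/10 = 0
Collecting terms: 0.15 × V_1 = 0.75  =>  V_1 = 5 V
V_th = V_1 - V_2 = 5 - 0 = 5 V
Step 2 — R_th: zero the source — replace V1 by a short circuit (node 2 merges into node 0) — and find the resistance seen between A (node 1) and B (node 0).
Reduce the network between node 1 (A) and node 0 (B) by series/parallel combination:
  Rp1 = R1 ‖ R2 (parallel, both between nodes 0 and 1) = 1/(1/20 + 1/10) = 6.667 Ω
R_th = 6.667 Ω
I_n = V_th/R_th = 5/6.667 = 0.75 A, and R_n = R_th = 6.667 Ω

Final answer: I_n = 0.75 A, R_n = 6.667 Ω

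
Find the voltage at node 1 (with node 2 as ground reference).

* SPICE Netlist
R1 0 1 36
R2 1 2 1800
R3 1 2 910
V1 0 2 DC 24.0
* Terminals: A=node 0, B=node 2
Nodal analysis, taking node 2 as the 0 V reference.
Source V1 fixes V_0 = 24 V.
KCL at each unknown node (sum of currents leaving = 0; resistances in Ω):
  Node 1: (V_1 - 24)/36 + (V_1 - 0)/1800 + (V_1 - 0)/910 = 0
Collecting terms: 0.02943 × V_1 = 0.6667  =>  V_1 = 22.65 V
The requested potential is V_1 = 22.65 V.

Final answer: V_1 = 22.65 V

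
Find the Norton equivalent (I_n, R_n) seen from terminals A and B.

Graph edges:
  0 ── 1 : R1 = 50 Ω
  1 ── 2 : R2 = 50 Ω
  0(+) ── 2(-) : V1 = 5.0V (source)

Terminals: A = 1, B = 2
Find the Thévenin equivalent first; then I_n = V_th/R_th and R_n = R_th.
Step 1 — V_th is the open-circuit voltage V_A - V_B (nothing connected across the terminals).
Nodal analysis, taking node 2 as the 0 V reference.
Source V1 fixes V_0 = 5 V.
KCL at each unknown node (sum of currents leaving = 0; resistances in Ω):
  Node 1: (V_1 - 5)/50 + (V_1 - 0)/50 = 0
Collecting terms: 0.04 × V_1 = 0.1  =>  V_1 = 2.5 V
V_th = V_1 - V_2 = 2.5 - 0 = 2.5 V
Step 2 — R_th: zero the source — replace V1 by a short circuit (node 2 merges into node 0) — and find the resistance seen between A (node 1) and B (node 0).
Reduce the network between node 1 (A) and node 0 (B) by series/parallel combination:
  Rp1 = R1 ‖ R2 (parallel, both between nodes 0 and 1) = 1/(1/50 + 1/50) = 25 Ω
R_th = 25 Ω
I_n = V_th/R_th = 2.5/25 = 0.1 A, and R_n = R_th = 25 Ω

Final answer: I_n = 0.1 A, R_n = 25 Ω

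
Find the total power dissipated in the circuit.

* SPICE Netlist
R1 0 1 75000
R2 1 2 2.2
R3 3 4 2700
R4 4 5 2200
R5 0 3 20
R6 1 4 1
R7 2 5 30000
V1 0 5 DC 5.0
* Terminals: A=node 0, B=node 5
Nodal analysis, taking node 5 as the 0 V reference.
Source V1 fixes V_0 = 5 V.
KCL at each unknown node (sum of currents leaving = 0; resistances in Ω):
  Node 1: (V_1 - 5)/75000 + (V_1 - V_2)/2.2 + (V_1 - V_4)/1 = 0
  Node 2: (V_2 - V_1)/2.2 + (V_2 - 0)/30000 = 0
  Node 3: (V_3 - V_4)/2700 + (V_3 - 5)/20 = 0
  Node 4: (V_4 - V_3)/2700 + (V_4 - 0)/2200 + (V_4 - V_1)/1 = 0
Collecting terms (coefficients in siemens):
  1.455·V_1 - 0.4545·V_2 - 1·V_4 = 0.00006667
  0.4546·V_2 - 0.4545·V_1 = 0
  0.05037·V_3 - 0.0003704·V_4 = 0.25
  1.001·V_4 - 1·V_1 - 0.0003704·V_3 = 0
Solving these 4 simultaneous equations (Gaussian elimination) gives:
  V_1 = 2.192 V, V_2 = 2.192 V, V_3 = 4.979 V, V_4 = 2.192 V
Power in each resistor, P = (ΔV)²/R:
  P_R1 = (5 - 2.192)²/75000 = 0.0001051 W
  P_R2 = (2.192 - 2.192)²/2.2 = 0.00000001175 W
  P_R3 = (4.979 - 2.192)²/2700 = 0.002877 W
  P_R4 = (2.192 - 0)²/2200 = 0.002185 W
  P_R5 = (5 - 4.979)²/20 = 0.00002131 W
  P_R6 = (2.192 - 2.192)²/1 = 0.00000000127 W
  P_R7 = (2.192 - 0)²/30000 = 0.0001602 W
P_total = P_R1 + P_R2 + P_R3 + P_R4 + P_R5 + P_R6 + P_R7 = 0.005348 W

Final answer: 0.005348 W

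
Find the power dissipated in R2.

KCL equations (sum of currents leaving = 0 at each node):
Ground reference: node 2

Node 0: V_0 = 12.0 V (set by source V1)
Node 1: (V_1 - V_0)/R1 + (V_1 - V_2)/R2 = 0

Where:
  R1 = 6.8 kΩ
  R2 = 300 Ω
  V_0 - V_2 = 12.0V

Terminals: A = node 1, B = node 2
Nodal analysis, taking node 2 as the 0 V reference.
Source V1 fixes V_0 = 12 V.
KCL at each unknown node (sum of currents leaving = 0; resistances in Ω):
  Node 1: (V_1 - 12)/6800 + (V_1 - 0)/300 = 0
Collecting terms: 0.00348 × V_1 = 0.001765  =>  V_1 = 0.507 V
I_R2 = (V_1 - V_2)/R2 = (0.507 - 0)/300 = 0.00169 A
P_R2 = I_R2² × R2 = (0.00169)² × 300 = 0.000857 W

Final answer: 0.000857 W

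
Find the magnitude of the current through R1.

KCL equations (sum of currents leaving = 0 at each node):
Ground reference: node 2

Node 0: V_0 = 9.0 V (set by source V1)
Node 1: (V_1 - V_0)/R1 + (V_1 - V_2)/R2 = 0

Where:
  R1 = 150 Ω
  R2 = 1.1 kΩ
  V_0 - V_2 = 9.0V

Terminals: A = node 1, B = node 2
Nodal analysis, taking node 2 as the 0 V reference.
Source V1 fixes V_0 = 9 V.
KCL at each unknown node (sum of currents leaving = 0; resistances in Ω):
  Node 1: (V_1 - 9)/150 + (V_1 - 0)/1100 = 0
Collecting terms: 0.007576 × V_1 = 0.06  =>  V_1 = 7.92 V
I_R1 = (V_0 - V_1)/R1 = (9 - 7.92)/150 = 0.0072 A
|I_R1| = 0.0072 A

Final answer: |I_R1| = 0.0072 A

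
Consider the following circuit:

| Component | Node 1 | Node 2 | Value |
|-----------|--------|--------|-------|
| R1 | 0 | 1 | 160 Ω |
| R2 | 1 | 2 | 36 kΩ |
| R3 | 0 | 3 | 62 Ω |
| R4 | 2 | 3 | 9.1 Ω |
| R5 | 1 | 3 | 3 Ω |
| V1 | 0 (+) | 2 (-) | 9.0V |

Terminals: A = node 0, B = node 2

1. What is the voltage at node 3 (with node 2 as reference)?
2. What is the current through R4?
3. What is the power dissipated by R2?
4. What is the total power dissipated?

Nodal analysis, taking node 2 as the 0 V reference.
Source V1 fixes V_0 = 9 V.
KCL at each unknown node (sum of currents leaving = 0; resistances in Ω):
  Node 1: (V_1 - 9)/160 + (V_1 - 0)/36000 + (V_1 - V_3)/3 = 0
  Node 3: (V_3 - 9)/62 + (V_3 - 0)/9.1 + (V_3 - V_1)/3 = 0
Collecting terms (coefficients in siemens):
  0.3396·V_1 - 0.3333·V_3 = 0.05625
  0.4594·V_3 - 0.3333·V_1 = 0.1452
Determinant D = (0.3396)(0.4594) - (-0.3333)(-0.3333) = 0.04489
V_1 = [(0.05625)(0.4594) - (-0.3333)(0.1452)]/D = 1.653 V
V_3 = [(0.3396)(0.1452) - (0.05625)(-0.3333)]/D = 1.516 V
Part 1:
  Read off the nodal solution: V_3 = 1.516 V
Part 2:
  I_R4 = (V_2 - V_3)/R4 = (0 - 1.516)/9.1 = -0.1666 A
  Magnitude: I_R4 = 0.1666 A
Part 3:
  I_R2 = (V_1 - V_2)/R2 = (1.653 - 0)/36000 = 0.00004593 A
  P_R2 = I_R2² × R2 = (0.00004593)² × 36000 = 0.00007595 W
Part 4:
  Power in each resistor, P = (ΔV)²/R:
    P_R1 = (9 - 1.653)²/160 = 0.3373 W
    P_R2 = (1.653 - 0)²/36000 = 0.00007595 W
    P_R3 = (9 - 1.516)²/62 = 0.9034 W
    P_R4 = (0 - 1.516)²/9.1 = 0.2525 W
    P_R5 = (1.653 - 1.516)²/3 = 0.006312 W
  P_total = P_R1 + P_R2 + P_R3 + P_R4 + P_R5 = 1.5 W

Final answers:
1. V_3 = 1.516 V
2. I_R4 = 0.1666 A
3. P_R2 = 7.595e-05 W
4. P_total = 1.5 W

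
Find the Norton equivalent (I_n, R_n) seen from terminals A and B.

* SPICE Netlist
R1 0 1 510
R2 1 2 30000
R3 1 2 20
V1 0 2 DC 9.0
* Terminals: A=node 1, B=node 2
Find the Thévenin equivalent first; then I_n = V_th/R_th and R_n = R_th.
Step 1 — V_th is the open-circuit voltage V_A - V_B (nothing connected across the terminals).
Nodal analysis, taking node 2 as the 0 V reference.
Source V1 fixes V_0 = 9 V.
KCL at each unknown node (sum of currents leaving = 0; resistances in Ω):
  Node 1: (V_1 - 9)/510 + (V_1 - 0)/30000 + (V_1 - 0)/20 = 0
Collecting terms: 0.05199 × V_1 = 0.01765  =>  V_1 = 0.3394 V
V_th = V_1 - V_2 = 0.3394 - 0 = 0.3394 V
Step 2 — R_th: zero the source — replace V1 by a short circuit (node 2 merges into node 0) — and find the resistance seen between A (node 1) and B (node 0).
Reduce the network between node 1 (A) and node 0 (B) by series/parallel combination:
  Rp1 = R1 ‖ R2 ‖ R3 (parallel, all between nodes 0 and 1) = 1/(1/510 + 1/30000 + 1/20) = 19.23 Ω
R_th = 19.23 Ω
I_n = V_th/R_th = 0.3394/19.23 = 0.01765 A, and R_n = R_th = 19.23 Ω

Final answer: I_n = 0.01765 A, R_n = 19.23 Ω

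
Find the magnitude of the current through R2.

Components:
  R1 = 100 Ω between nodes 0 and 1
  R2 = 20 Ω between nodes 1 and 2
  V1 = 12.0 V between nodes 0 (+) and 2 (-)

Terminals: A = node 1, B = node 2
Nodal analysis, taking node 2 as the 0 V reference.
Source V1 fixes V_0 = 12 V.
KCL at each unknown node (sum of currents leaving = 0; resistances in Ω):
  Node 1: (V_1 - 12)/100 + (V_1 - 0)/20 = 0
Collecting terms: 0.06 × V_1 = 0.12  =>  V_1 = 2 V
I_R2 = (V_1 - V_2)/R2 = (2 - 0)/20 = 0.1 A
|I_R2| = 0.1 A

Final answer: |I_R2| = 0.1 A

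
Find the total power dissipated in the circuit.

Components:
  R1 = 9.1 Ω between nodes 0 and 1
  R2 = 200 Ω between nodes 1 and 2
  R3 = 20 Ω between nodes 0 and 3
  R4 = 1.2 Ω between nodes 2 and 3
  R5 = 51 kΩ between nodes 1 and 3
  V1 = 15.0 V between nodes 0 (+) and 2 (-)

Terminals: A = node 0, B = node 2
Nodal analysis, taking node 2 as the 0 V reference.
Source V1 fixes V_0 = 15 V.
KCL at each unknown node (sum of currents leaving = 0; resistances in Ω):
  Node 1: (V_1 - 15)/9.1 + (V_1 - 0)/200 + (V_1 - V_3)/51000 = 0
  Node 3: (V_3 - 15)/20 + (V_3 - 0)/1.2 + (V_3 - V_1)/51000 = 0
Collecting terms (coefficients in siemens):
  0.1149·V_1 - 0.00001961·V_3 = 1.648
  0.8834·V_3 - 0.00001961·V_1 = 0.75
Determinant D = (0.1149)(0.8834) - (-0.00001961)(-0.00001961) = 0.1015
V_1 = [(1.648)(0.8834) - (-0.00001961)(0.75)]/D = 14.34 V
V_3 = [(0.1149)(0.75) - (1.648)(-0.00001961)]/D = 0.8494 V
Power in each resistor, P = (ΔV)²/R:
  P_R1 = (15 - 14.34)²/9.1 = 0.04716 W
  P_R2 = (14.34 - 0)²/200 = 1.029 W
  P_R3 = (15 - 0.8494)²/20 = 10.01 W
  P_R4 = (0 - 0.8494)²/1.2 = 0.6012 W
  P_R5 = (14.34 - 0.8494)²/51000 = 0.003571 W
P_total = P_R1 + P_R2 + P_R3 + P_R4 + P_R5 = 11.69 W

Final answer: 11.69 W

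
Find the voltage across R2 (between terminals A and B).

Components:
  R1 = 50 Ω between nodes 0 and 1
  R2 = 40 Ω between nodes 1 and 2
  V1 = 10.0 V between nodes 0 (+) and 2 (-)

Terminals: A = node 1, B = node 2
R1 and R2 are in series across V1 (node 0 → node 1 → node 2), and the output A–B is taken across R2, so this is a voltage divider.
Series current: I = V1/(R1 + R2) = 10/(50 + 40) = 10/90 = 0.1111 A
V_R2 = I × R2 = V1 × R2/(R1 + R2) = 10 × 40/90 = 4.444 V

Final answer: 4.444 V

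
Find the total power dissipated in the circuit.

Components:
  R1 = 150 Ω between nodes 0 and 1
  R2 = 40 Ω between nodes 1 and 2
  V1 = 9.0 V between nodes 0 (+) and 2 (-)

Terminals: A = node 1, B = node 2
Nodal analysis, taking node 2 as the 0 V reference.
Source V1 fixes V_0 = 9 V.
KCL at each unknown node (sum of currents leaving = 0; resistances in Ω):
  Node 1: (V_1 - 9)/150 + (V_1 - 0)/40 = 0
Collecting terms: 0.03167 × V_1 = 0.06  =>  V_1 = 1.895 V
Power in each resistor, P = (ΔV)²/R:
  P_R1 = (9 - 1.895)²/150 = 0.3366 W
  P_R2 = (1.895 - 0)²/40 = 0.08975 W
P_total = P_R1 + P_R2 = 0.4263 W

Final answer: 0.4263 W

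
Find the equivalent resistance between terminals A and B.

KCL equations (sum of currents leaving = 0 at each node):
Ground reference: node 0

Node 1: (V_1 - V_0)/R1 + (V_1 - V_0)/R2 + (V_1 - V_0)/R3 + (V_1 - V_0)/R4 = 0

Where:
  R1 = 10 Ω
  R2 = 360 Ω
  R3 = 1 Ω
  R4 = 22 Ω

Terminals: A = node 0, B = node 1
Reduce the network between node 0 (A) and node 1 (B) by series/parallel combination:
  Rp1 = R1 ‖ R2 ‖ R3 ‖ R4 (parallel, all between nodes 0 and 1) = 1/(1/10 + 1/360 + 1/1 + 1/22) = 0.8709 Ω
R_eq = 0.8709 Ω

Final answer: 0.8709 Ω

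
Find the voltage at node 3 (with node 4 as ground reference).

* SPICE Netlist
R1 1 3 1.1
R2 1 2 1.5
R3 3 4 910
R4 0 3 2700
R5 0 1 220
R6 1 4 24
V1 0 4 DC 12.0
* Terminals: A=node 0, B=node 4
Nodal analysis, taking node 4 as the 0 V reference.
Source V1 fixes V_0 = 12 V.
KCL at each unknown node (sum of currents leaving = 0; resistances in Ω):
  Node 1: (V_1 - V_3)/1.1 + (V_1 - V_2)/1.5 + (V_1 - 12)/220 + (V_1 - 0)/24 = 0
  Node 2: (V_2 - V_1)/1.5 = 0
  Node 3: (V_3 - V_1)/1.1 + (V_3 - 0)/910 + (V_3 - 12)/2700 = 0
Collecting terms (coefficients in siemens):
  1.622·V_1 - 0.6667·V_2 - 0.9091·V_3 = 0.05455
  0.6667·V_2 - 0.6667·V_1 = 0
  0.9106·V_3 - 0.9091·V_1 = 0.004444
Solving these 3 simultaneous equations (Gaussian elimination) gives:
  V_1 = 1.237 V, V_2 = 1.237 V, V_3 = 1.24 V
The requested potential is V_3 = 1.24 V.

Final answer: V_3 = 1.24 V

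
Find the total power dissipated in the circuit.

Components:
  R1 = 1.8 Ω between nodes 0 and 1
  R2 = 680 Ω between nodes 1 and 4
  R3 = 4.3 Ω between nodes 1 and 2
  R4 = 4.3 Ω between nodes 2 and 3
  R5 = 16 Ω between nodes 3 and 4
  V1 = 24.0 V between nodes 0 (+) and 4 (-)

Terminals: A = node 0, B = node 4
Nodal analysis, taking node 4 as the 0 V reference.
Source V1 fixes V_0 = 24 V.
KCL at each unknown node (sum of currents leaving = 0; resistances in Ω):
  Node 1: (V_1 - 24)/1.8 + (V_1 - 0)/680 + (V_1 - V_2)/4.3 = 0
  Node 2: (V_2 - V_1)/4.3 + (V_2 - V_3)/4.3 = 0
  Node 3: (V_3 - V_2)/4.3 + (V_3 - 0)/16 = 0
Collecting terms (coefficients in siemens):
  0.7896·V_1 - 0.2326·V_2 = 13.33
  0.4651·V_2 - 0.2326·V_1 - 0.2326·V_3 = 0
  0.2951·V_3 - 0.2326·V_2 = 0
Solving these 3 simultaneous equations (Gaussian elimination) gives:
  V_1 = 22.31 V, V_2 = 18.41 V, V_3 = 14.51 V
Power in each resistor, P = (ΔV)²/R:
  P_R1 = (24 - 22.31)²/1.8 = 1.589 W
  P_R2 = (22.31 - 0)²/680 = 0.7319 W
  P_R3 = (22.31 - 18.41)²/4.3 = 3.536 W
  P_R4 = (18.41 - 14.51)²/4.3 = 3.536 W
  P_R5 = (14.51 - 0)²/16 = 13.16 W
P_total = P_R1 + P_R2 + P_R3 + P_R4 + P_R5 = 22.55 W

Final answer: 22.55 W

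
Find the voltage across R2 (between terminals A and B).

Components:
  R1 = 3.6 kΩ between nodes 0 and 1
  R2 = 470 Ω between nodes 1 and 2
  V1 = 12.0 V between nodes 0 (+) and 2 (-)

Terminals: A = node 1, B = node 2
R1 and R2 are in series across V1 (node 0 → node 1 → node 2), and the output A–B is taken across R2, so this is a voltage divider.
Series current: I = V1/(R1 + R2) = 12/(3600 + 470) = 12/4070 = 0.002948 A
V_R2 = I × R2 = V1 × R2/(R1 + R2) = 12 × 470/4070 = 1.386 V

Final answer: 1.386 V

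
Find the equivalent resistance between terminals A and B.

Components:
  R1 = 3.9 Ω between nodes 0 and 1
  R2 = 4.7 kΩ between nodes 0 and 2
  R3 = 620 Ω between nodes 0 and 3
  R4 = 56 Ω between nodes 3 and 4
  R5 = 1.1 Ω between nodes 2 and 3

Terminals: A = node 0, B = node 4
Reduce the network between node 0 (A) and node 4 (B) by series/parallel combination:
  R1 touches the rest of the network only at node 0 (its other end, node 1, goes nowhere), so no current can flow through it — remove it.
  Rs1 = R2 + R5 (series, joined only at node 2) = 4700 + 1.1 = 4701 Ω
  Rp1 = R3 ‖ Rs1 (parallel, both between nodes 0 and 3) = 1/(1/620 + 1/4701) = 547.8 Ω
  Rs2 = R4 + Rp1 (series, joined only at node 3) = 56 + 547.8 = 603.8 Ω
R_eq = 603.8 Ω

Final answer: 603.8 Ω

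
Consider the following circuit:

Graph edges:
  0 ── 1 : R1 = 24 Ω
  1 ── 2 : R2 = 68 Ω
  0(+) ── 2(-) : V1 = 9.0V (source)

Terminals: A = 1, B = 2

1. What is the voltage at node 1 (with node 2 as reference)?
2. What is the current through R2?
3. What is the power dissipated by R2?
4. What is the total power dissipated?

Nodal analysis, taking node 2 as the 0 V reference.
Source V1 fixes V_0 = 9 V.
KCL at each unknown node (sum of currents leaving = 0; resistances in Ω):
  Node 1: (V_1 - 9)/24 + (V_1 - 0)/68 = 0
Collecting terms: 0.05637 × V_1 = 0.375  =>  V_1 = 6.652 V
Part 1:
  Read off the nodal solution: V_1 = 6.652 V
Part 2:
  I_R2 = (V_1 - V_2)/R2 = (6.652 - 0)/68 = 0.09783 A
  Magnitude: I_R2 = 0.09783 A
Part 3:
  I_R2 = (V_1 - V_2)/R2 = (6.652 - 0)/68 = 0.09783 A
  P_R2 = I_R2² × R2 = (0.09783)² × 68 = 0.6508 W
Part 4:
  Power in each resistor, P = (ΔV)²/R:
    P_R1 = (9 - 6.652)²/24 = 0.2297 W
    P_R2 = (6.652 - 0)²/68 = 0.6508 W
  P_total = P_R1 + P_R2 = 0.8804 W

Final answers:
1. V_1 = 6.652 V
2. I_R2 = 0.09783 A
3. P_R2 = 0.6508 W
4. P_total = 0.8804 W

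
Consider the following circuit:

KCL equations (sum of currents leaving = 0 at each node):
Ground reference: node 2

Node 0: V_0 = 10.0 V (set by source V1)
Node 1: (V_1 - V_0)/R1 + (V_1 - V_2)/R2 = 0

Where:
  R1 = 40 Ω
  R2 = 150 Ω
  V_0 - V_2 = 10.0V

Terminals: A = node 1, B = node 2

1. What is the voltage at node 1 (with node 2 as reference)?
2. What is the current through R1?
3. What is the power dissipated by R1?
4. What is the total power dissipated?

Nodal analysis, taking node 2 as the 0 V reference.
Source V1 fixes V_0 = 10 V.
KCL at each unknown node (sum of currents leaving = 0; resistances in Ω):
  Node 1: (V_1 - 10)/40 + (V_1 - 0)/150 = 0
Collecting terms: 0.03167 × V_1 = 0.25  =>  V_1 = 7.895 V
Part 1:
  Read off the nodal solution: V_1 = 7.895 V
Part 2:
  I_R1 = (V_0 - V_1)/R1 = (10 - 7.895)/40 = 0.05263 A
  Magnitude: I_R1 = 0.05263 A
Part 3:
  I_R1 = (V_0 - V_1)/R1 = (10 - 7.895)/40 = 0.05263 A
  P_R1 = I_R1² × R1 = (0.05263)² × 40 = 0.1108 W
Part 4:
  Power in each resistor, P = (ΔV)²/R:
    P_R1 = (10 - 7.895)²/40 = 0.1108 W
    P_R2 = (7.895 - 0)²/150 = 0.4155 W
  P_total = P_R1 + P_R2 = 0.5263 W

Final answers:
1. V_1 = 7.895 V
2. I_R1 = 0.05263 A
3. P_R1 = 0.1108 W
4. P_total = 0.5263 W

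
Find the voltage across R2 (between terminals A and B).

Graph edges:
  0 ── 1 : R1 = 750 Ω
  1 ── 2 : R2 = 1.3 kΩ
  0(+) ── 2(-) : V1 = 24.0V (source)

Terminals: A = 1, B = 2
R1 and R2 are in series across V1 (node 0 → node 1 → node 2), and the output A–B is taken across R2, so this is a voltage divider.
Series current: I = V1/(R1 + R2) = 24/(750 + 1300) = 24/2050 = 0.01171 A
V_R2 = I × R2 = V1 × R2/(R1 + R2) = 24 × 1300/2050 = 15.22 V

Final answer: 15.22 V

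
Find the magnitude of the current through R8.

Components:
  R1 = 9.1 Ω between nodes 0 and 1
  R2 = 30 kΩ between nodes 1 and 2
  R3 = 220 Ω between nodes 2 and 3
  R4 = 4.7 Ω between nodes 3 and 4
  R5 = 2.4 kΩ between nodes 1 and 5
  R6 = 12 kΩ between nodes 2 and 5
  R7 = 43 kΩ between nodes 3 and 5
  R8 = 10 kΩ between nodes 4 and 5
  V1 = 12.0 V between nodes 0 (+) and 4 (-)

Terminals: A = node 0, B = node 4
Nodal analysis, taking node 4 as the 0 V reference.
Source V1 fixes V_0 = 12 V.
KCL at each unknown node (sum of currents leaving = 0; resistances in Ω):
  Node 1: (V_1 - 12)/9.1 + (V_1 - V_2)/30000 + (V_1 - V_5)/2400 = 0
  Node 2: (V_2 - V_1)/30000 + (V_2 - V_3)/220 + (V_2 - V_5)/12000 = 0
  Node 3: (V_3 - V_2)/220 + (V_3 - 0)/4.7 + (V_3 - V_5)/43000 = 0
  Node 5: (V_5 - V_1)/2400 + (V_5 - V_2)/12000 + (V_5 - V_3)/43000 + (V_5 - 0)/10000 = 0
Collecting terms (coefficients in siemens):
  0.1103·V_1 - 0.00003333·V_2 - 0.0004167·V_5 = 1.319
  0.004662·V_2 - 0.00003333·V_1 - 0.004545·V_3 - 0.00008333·V_5 = 0
  0.2173·V_3 - 0.004545·V_2 - 0.00002326·V_5 = 0
  0.0006233·V_5 - 0.0004167·V_1 - 0.00008333·V_2 - 0.00002326·V_3 = 0
Solving these 4 simultaneous equations (Gaussian elimination) gives:
  V_1 = 11.98 V, V_2 = 0.235 V, V_3 = 0.005776 V, V_5 = 8.042 V
I_R8 = (V_4 - V_5)/R8 = (0 - 8.042)/10000 = -0.0008042 A
|I_R8| = 0.0008042 A

Final answer: |I_R8| = 0.0008042 A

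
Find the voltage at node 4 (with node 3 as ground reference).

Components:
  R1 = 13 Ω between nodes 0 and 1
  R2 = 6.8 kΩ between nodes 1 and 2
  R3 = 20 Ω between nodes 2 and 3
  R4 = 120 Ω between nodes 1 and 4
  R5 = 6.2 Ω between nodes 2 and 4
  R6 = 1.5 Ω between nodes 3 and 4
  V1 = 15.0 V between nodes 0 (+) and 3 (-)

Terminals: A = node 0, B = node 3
Nodal analysis, taking node 3 as the 0 V reference.
Source V1 fixes V_0 = 15 V.
KCL at each unknown node (sum of currents leaving = 0; resistances in Ω):
  Node 1: (V_1 - 15)/13 + (V_1 - V_2)/6800 + (V_1 - V_4)/120 = 0
  Node 2: (V_2 - V_1)/6800 + (V_2 - 0)/20 + (V_2 - V_4)/6.2 = 0
  Node 4: (V_4 - V_1)/120 + (V_4 - V_2)/6.2 + (V_4 - 0)/1.5 = 0
Collecting terms (coefficients in siemens):
  0.0854·V_1 - 0.0001471·V_2 - 0.008333·V_4 = 1.154
  0.2114·V_2 - 0.0001471·V_1 - 0.1613·V_4 = 0
  0.8363·V_4 - 0.008333·V_1 - 0.1613·V_2 = 0
Solving these 3 simultaneous equations (Gaussian elimination) gives:
  V_1 = 13.53 V, V_2 = 0.1316 V, V_4 = 0.1602 V
The requested potential is V_4 = 0.1602 V.

Final answer: V_4 = 0.1602 V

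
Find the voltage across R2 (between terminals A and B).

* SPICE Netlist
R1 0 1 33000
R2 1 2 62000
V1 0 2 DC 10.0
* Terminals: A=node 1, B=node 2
R1 and R2 are in series across V1 (node 0 → node 1 → node 2), and the output A–B is taken across R2, so this is a voltage divider.
Series current: I = V1/(R1 + R2) = 10/(33000 + 62000) = 10/95000 = 0.0001053 A
V_R2 = I × R2 = V1 × R2/(R1 + R2) = 10 × 62000/95000 = 6.526 V

Final answer: 6.526 V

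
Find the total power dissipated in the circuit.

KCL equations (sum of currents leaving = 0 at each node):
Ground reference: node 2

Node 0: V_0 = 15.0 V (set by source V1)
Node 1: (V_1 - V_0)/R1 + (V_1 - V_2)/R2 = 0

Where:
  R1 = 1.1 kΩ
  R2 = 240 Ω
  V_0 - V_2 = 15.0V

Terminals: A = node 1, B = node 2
Nodal analysis, taking node 2 as the 0 V reference.
Source V1 fixes V_0 = 15 V.
KCL at each unknown node (sum of currents leaving = 0; resistances in Ω):
  Node 1: (V_1 - 15)/1100 + (V_1 - 0)/240 = 0
Collecting terms: 0.005076 × V_1 = 0.01364  =>  V_1 = 2.687 V
Power in each resistor, P = (ΔV)²/R:
  P_R1 = (15 - 2.687)²/1100 = 0.1378 W
  P_R2 = (2.687 - 0)²/240 = 0.03007 W
P_total = P_R1 + P_R2 = 0.1679 W

Final answer: 0.1679 W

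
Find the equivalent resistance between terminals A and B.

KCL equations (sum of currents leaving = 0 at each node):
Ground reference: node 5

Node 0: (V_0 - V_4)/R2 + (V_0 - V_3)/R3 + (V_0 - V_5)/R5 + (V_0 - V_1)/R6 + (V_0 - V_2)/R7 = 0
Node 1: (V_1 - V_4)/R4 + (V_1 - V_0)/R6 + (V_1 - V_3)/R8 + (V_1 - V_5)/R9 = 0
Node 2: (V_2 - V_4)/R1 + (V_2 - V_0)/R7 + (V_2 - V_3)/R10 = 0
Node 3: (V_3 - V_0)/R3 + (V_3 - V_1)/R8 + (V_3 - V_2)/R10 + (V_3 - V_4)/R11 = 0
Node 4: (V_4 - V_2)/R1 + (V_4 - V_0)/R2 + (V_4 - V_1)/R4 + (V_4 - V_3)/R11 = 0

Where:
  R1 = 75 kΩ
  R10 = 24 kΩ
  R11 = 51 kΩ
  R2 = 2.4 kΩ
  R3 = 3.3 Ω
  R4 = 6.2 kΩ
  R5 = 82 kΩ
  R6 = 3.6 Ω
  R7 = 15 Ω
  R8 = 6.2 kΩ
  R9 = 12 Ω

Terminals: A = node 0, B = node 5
The network is not a plain series/parallel combination. Inject a 1 A test current into terminal A (node 0) and return it from terminal B (node 5); then R_eq = V_A / (1 A).
Nodal analysis, taking node 5 as the 0 V reference.
Current source I_test pushes 1 A into node 0 and draws it out of node 5.
KCL at each unknown node (sum of currents leaving = 0; resistances in Ω):
  Node 0: (V_0 - V_4)/2400 + (V_0 - V_3)/3.3 + (V_0 - 0)/82000 + (V_0 - V_1)/3.6 + (V_0 - V_2)/15 - 1 = 0
  Node 1: (V_1 - V_0)/3.6 + (V_1 - V_4)/6200 + (V_1 - V_3)/6200 + (V_1 - 0)/12 = 0
  Node 2: (V_2 - V_0)/15 + (V_2 - V_4)/75000 + (V_2 - V_3)/24000 = 0
  Node 3: (V_3 - V_0)/3.3 + (V_3 - V_1)/6200 + (V_3 - V_2)/24000 + (V_3 - V_4)/51000 = 0
  Node 4: (V_4 - V_0)/2400 + (V_4 - V_1)/6200 + (V_4 - V_2)/75000 + (V_4 - V_3)/51000 = 0
Collecting terms (coefficients in siemens):
  0.6479·V_0 - 0.2778·V_1 - 0.06667·V_2 - 0.303·V_3 - 0.0004167·V_4 = 1
  0.3614·V_1 - 0.2778·V_0 - 0.0001613·V_3 - 0.0001613·V_4 = 0
  0.06672·V_2 - 0.06667·V_0 - 0.00004167·V_3 - 0.00001333·V_4 = 0
  0.3033·V_3 - 0.303·V_0 - 0.0001613·V_1 - 0.00004167·V_2 - 0.00001961·V_4 = 0
  0.0006109·V_4 - 0.0004167·V_0 - 0.0001613·V_1 - 0.00001333·V_2 - 0.00001961·V_3 = 0
Solving these 5 simultaneous equations (Gaussian elimination) gives:
  V_0 = 15.59 V, V_1 = 12 V, V_2 = 15.59 V, V_3 = 15.59 V
  V_4 = 14.64 V
R_eq = V_0 / 1 A = 15.59 Ω

Final answer: 15.59 Ω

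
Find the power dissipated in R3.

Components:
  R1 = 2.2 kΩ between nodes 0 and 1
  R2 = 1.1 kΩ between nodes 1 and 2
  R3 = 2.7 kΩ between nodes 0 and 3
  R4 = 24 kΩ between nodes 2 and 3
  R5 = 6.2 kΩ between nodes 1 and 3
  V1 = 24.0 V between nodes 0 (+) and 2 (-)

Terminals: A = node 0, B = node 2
Nodal analysis, taking node 2 as the 0 V reference.
Source V1 fixes V_0 = 24 V.
KCL at each unknown node (sum of currents leaving = 0; resistances in Ω):
  Node 1: (V_1 - 24)/2200 + (V_1 - 0)/1100 + (V_1 - V_3)/6200 = 0
  Node 3: (V_3 - 24)/2700 + (V_3 - 0)/24000 + (V_3 - V_1)/6200 = 0
Collecting terms (coefficients in siemens):
  0.001525·V_1 - 0.0001613·V_3 = 0.01091
  0.0005733·V_3 - 0.0001613·V_1 = 0.008889
Determinant D = (0.001525)(0.0005733) - (-0.0001613)(-0.0001613) = 0.0000008483
V_1 = [(0.01091)(0.0005733) - (-0.0001613)(0.008889)]/D = 9.063 V
V_3 = [(0.001525)(0.008889) - (0.01091)(-0.0001613)]/D = 18.05 V
I_R3 = (V_0 - V_3)/R3 = (24 - 18.05)/2700 = 0.002202 A
P_R3 = I_R3² × R3 = (0.002202)² × 2700 = 0.0131 W

Final answer: 0.0131 W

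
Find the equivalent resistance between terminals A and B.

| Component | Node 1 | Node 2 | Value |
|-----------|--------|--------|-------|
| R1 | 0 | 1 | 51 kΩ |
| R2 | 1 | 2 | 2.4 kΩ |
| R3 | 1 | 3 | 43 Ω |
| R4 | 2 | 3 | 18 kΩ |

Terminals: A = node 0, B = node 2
Reduce the network between node 0 (A) and node 2 (B) by series/parallel combination:
  Rs1 = R3 + R4 (series, joined only at node 3) = 43 + 18000 = 18040 Ω
  Rp1 = R2 ‖ Rs1 (parallel, both between nodes 1 and 2) = 1/(1/2400 + 1/18040) = 2118 Ω
  Rs2 = R1 + Rp1 (series, joined only at node 1) = 51000 + 2118 = 53120 Ω
R_eq = 53.12 kΩ

Final answer: 53.12 kΩ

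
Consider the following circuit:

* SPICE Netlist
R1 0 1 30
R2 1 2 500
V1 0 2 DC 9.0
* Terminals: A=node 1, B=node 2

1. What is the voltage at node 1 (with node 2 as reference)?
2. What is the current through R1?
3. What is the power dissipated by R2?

Nodal analysis, taking node 2 as the 0 V reference.
Source V1 fixes V_0 = 9 V.
KCL at each unknown node (sum of currents leaving = 0; resistances in Ω):
  Node 1: (V_1 - 9)/30 + (V_1 - 0)/500 = 0
Collecting terms: 0.03533 × V_1 = 0.3  =>  V_1 = 8.491 V
Part 1:
  Read off the nodal solution: V_1 = 8.491 V
Part 2:
  I_R1 = (V_0 - V_1)/R1 = (9 - 8.491)/30 = 0.01698 A
  Magnitude: I_R1 = 0.01698 A
Part 3:
  I_R2 = (V_1 - V_2)/R2 = (8.491 - 0)/500 = 0.01698 A
  P_R2 = I_R2² × R2 = (0.01698)² × 500 = 0.1442 W

Final answers:
1. V_1 = 8.491 V
2. I_R1 = 0.01698 A
3. P_R2 = 0.1442 W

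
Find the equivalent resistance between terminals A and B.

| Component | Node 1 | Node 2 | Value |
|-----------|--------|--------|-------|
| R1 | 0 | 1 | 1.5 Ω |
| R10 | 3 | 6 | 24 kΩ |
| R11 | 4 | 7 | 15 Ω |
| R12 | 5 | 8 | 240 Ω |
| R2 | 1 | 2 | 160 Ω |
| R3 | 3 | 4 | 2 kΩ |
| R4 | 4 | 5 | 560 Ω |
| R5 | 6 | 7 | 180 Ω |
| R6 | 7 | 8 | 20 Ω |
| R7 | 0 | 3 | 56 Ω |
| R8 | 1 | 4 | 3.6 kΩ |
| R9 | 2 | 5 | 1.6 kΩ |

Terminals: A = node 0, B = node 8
The network is not a plain series/parallel combination. Inject a 1 A test current into terminal A (node 0) and return it from terminal B (node 8); then R_eq = V_A / (1 A).
Nodal analysis, taking node 8 as the 0 V reference.
Current source I_test pushes 1 A into node 0 and draws it out of node 8.
KCL at each unknown node (sum of currents leaving = 0; resistances in Ω):
  Node 0: (V_0 - V_1)/1.5 + (V_0 - V_3)/56 - 1 = 0
  Node 1: (V_1 - V_0)/1.5 + (V_1 - V_2)/160 + (V_1 - V_4)/3600 = 0
  Node 2: (V_2 - V_1)/160 + (V_2 - V_5)/1600 = 0
  Node 3: (V_3 - V_0)/56 + (V_3 - V_4)/2000 + (V_3 - V_6)/24000 = 0
  Node 4: (V_4 - V_1)/3600 + (V_4 - V_3)/2000 + (V_4 - V_5)/560 + (V_4 - V_7)/15 = 0
  Node 5: (V_5 - V_2)/1600 + (V_5 - V_4)/560 + (V_5 - 0)/240 = 0
  Node 6: (V_6 - V_3)/24000 + (V_6 - V_7)/180 = 0
  Node 7: (V_7 - V_4)/15 + (V_7 - V_6)/180 + (V_7 - 0)/20 = 0
Collecting terms (coefficients in siemens):
  0.6845·V_0 - 0.6667·V_1 - 0.01786·V_3 = 1
  0.6732·V_1 - 0.6667·V_0 - 0.00625·V_2 - 0.0002778·V_4 = 0
  0.006875·V_2 - 0.00625·V_1 - 0.000625·V_5 = 0
  0.0184·V_3 - 0.01786·V_0 - 0.0005·V_4 - 0.00004167·V_6 = 0
  0.06923·V_4 - 0.0002778·V_1 - 0.0005·V_3 - 0.001786·V_5 - 0.06667·V_7 = 0
  0.006577·V_5 - 0.000625·V_2 - 0.001786·V_4 = 0
  0.005597·V_6 - 0.00004167·V_3 - 0.005556·V_7 = 0
  0.1222·V_7 - 0.06667·V_4 - 0.005556·V_6 = 0
Solving these 8 simultaneous equations (Gaussian elimination) gives:
  V_0 = 774 V, V_1 = 773.1 V, V_2 = 709.5 V, V_3 = 751.9 V
  V_4 = 23.77 V, V_5 = 73.87 V, V_6 = 19.34 V, V_7 = 13.84 V
R_eq = V_0 / 1 A = 774 Ω

Final answer: 774 Ω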